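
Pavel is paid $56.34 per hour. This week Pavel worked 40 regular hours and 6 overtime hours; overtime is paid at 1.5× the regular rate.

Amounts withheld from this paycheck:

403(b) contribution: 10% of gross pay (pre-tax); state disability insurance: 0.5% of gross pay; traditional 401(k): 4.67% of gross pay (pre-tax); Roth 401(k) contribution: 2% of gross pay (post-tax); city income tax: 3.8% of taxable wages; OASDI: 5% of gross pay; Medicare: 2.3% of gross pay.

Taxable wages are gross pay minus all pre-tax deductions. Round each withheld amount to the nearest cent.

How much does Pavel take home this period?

$1995.61

Regular pay: 40 × $56.34 = $2253.60
Overtime pay: 6 × $56.34 × 1.5 = $507.06
Gross pay = $2253.60 + $507.06 = $2760.66
Traditional 401(k): $2760.66 × 0.0467 = $128.92
403(b) contribution: $2760.66 × 0.1 = $276.07
Pre-tax total = $128.92 + $276.07 = $404.99
Taxable wages = $2760.66 − $404.99 = $2355.67
City income tax: $2355.67 × 0.038 = $89.52
State disability insurance: $2760.66 × 0.005 = $13.80
Medicare: $2760.66 × 0.023 = $63.50
OASDI: $2760.66 × 0.05 = $138.03
Roth 401(k) contribution: $2760.66 × 0.02 = $55.21
Total deductions = $128.92 + $276.07 + $89.52 + $13.80 + $63.50 + $138.03 + $55.21 = $765.05
Net pay = $2760.66 − $765.05 = $1995.61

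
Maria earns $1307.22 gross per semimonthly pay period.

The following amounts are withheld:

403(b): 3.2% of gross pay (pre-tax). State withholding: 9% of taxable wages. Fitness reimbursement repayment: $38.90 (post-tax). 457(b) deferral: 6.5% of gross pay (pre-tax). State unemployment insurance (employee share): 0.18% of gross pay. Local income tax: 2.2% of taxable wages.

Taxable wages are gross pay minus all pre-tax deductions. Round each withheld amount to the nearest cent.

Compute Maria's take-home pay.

$1006.96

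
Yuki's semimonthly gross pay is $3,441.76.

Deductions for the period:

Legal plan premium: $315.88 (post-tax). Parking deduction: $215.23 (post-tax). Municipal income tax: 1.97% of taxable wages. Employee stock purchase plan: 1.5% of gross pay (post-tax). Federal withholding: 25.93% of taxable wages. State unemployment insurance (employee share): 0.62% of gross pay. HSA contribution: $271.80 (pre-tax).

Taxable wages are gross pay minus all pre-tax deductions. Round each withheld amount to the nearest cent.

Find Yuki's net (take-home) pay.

$1,681.46

HSA contribution: $271.80
Taxable wages = $3,441.76 − $271.80 = $3,169.96
Federal withholding: $3,169.96 × 0.2593 = $821.97
Municipal income tax: $3,169.96 × 0.0197 = $62.45
State unemployment insurance (employee share): $3,441.76 × 0.0062 = $21.34
Employee stock purchase plan: $3,441.76 × 0.015 = $51.63
Parking deduction: $215.23
Legal plan premium: $315.88
Total deductions = $271.80 + $821.97 + $62.45 + $21.34 + $51.63 + $215.23 + $315.88 = $1,760.30
Net pay = $3,441.76 − $1,760.30 = $1,681.46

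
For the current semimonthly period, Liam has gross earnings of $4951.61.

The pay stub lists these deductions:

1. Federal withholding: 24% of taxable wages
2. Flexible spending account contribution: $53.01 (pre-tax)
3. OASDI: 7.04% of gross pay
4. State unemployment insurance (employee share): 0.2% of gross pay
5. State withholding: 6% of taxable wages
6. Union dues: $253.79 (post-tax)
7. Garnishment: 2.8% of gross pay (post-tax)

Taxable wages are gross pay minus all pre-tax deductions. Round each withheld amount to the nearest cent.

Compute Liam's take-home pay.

Flexible spending account contribution: $53.01
Taxable wages = $4951.61 − $53.01 = $4898.60
State withholding: $4898.60 × 0.06 = $293.92
Federal withholding: $4898.60 × 0.24 = $1175.66
OASDI: $4951.61 × 0.0704 = $348.59
State unemployment insurance (employee share): $4951.61 × 0.002 = $9.90
Union dues: $253.79
Garnishment: $4951.61 × 0.028 = $138.65
Total deductions = $53.01 + $293.92 + $1175.66 + $348.59 + $9.90 + $253.79 + $138.65 = $2273.52
Net pay = $4951.61 − $2273.52 = $2678.09

$2678.09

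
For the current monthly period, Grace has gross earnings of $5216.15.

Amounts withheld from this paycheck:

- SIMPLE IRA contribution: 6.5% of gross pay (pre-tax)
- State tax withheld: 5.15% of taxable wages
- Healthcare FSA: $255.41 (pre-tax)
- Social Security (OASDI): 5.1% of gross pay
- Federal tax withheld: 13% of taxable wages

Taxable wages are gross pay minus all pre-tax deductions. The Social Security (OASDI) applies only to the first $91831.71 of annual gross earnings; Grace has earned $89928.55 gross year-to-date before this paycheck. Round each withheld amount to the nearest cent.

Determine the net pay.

SIMPLE IRA contribution: $5216.15 × 0.065 = $339.05
Healthcare FSA: $255.41
Pre-tax total = $339.05 + $255.41 = $594.46
Taxable wages = $5216.15 − $594.46 = $4621.69
Federal tax withheld: $4621.69 × 0.13 = $600.82
State tax withheld: $4621.69 × 0.0515 = $238.02
Social Security (OASDI): only $91831.71 − $89928.55 = $1903.16 of this check is subject → $1903.16 × 0.051 = $97.06
Total deductions = $339.05 + $255.41 + $600.82 + $238.02 + $97.06 = $1530.36
Net pay = $5216.15 − $1530.36 = $3685.79

$3685.79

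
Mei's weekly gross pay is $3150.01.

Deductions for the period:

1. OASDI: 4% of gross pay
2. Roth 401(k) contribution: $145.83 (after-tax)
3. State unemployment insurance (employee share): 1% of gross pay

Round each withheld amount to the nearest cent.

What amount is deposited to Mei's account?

$2846.68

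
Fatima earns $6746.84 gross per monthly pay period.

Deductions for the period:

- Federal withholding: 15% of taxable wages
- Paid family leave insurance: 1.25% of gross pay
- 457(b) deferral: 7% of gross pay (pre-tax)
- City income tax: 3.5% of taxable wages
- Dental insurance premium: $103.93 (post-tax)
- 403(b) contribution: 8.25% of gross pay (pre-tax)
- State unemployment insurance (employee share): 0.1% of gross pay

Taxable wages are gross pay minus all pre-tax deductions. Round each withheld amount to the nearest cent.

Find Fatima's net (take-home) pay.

$4465.11

457(b) deferral: $6746.84 × 0.07 = $472.28
403(b) contribution: $6746.84 × 0.0825 = $556.61
Pre-tax total = $472.28 + $556.61 = $1028.89
Taxable wages = $6746.84 − $1028.89 = $5717.95
Federal withholding: $5717.95 × 0.15 = $857.69
City income tax: $5717.95 × 0.035 = $200.13
State unemployment insurance (employee share): $6746.84 × 0.001 = $6.75
Paid family leave insurance: $6746.84 × 0.0125 = $84.34
Dental insurance premium: $103.93
Total deductions = $472.28 + $556.61 + $857.69 + $200.13 + $6.75 + $84.34 + $103.93 = $2281.73
Net pay = $6746.84 − $2281.73 = $4465.11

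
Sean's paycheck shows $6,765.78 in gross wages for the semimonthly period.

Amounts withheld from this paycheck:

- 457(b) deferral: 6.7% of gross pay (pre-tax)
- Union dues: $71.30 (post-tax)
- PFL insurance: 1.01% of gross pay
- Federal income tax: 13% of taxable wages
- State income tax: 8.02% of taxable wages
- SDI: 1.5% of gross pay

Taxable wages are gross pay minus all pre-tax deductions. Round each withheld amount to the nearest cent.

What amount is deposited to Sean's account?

457(b) deferral: $6,765.78 × 0.067 = $453.31
Taxable wages = $6,765.78 − $453.31 = $6,312.47
State income tax: $6,312.47 × 0.0802 = $506.26
Federal income tax: $6,312.47 × 0.13 = $820.62
PFL insurance: $6,765.78 × 0.0101 = $68.33
SDI: $6,765.78 × 0.015 = $101.49
Union dues: $71.30
Total deductions = $453.31 + $506.26 + $820.62 + $68.33 + $101.49 + $71.30 = $2,021.31
Net pay = $6,765.78 − $2,021.31 = $4,744.47

$4,744.47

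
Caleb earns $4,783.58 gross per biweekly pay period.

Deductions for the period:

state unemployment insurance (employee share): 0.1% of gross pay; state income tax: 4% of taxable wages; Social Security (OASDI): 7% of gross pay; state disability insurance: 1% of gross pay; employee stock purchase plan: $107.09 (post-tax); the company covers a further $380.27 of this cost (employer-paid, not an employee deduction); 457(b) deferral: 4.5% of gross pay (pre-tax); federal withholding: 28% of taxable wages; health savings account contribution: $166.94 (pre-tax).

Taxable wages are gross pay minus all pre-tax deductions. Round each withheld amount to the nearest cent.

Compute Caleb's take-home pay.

$2,498.37

Health savings account contribution: $166.94
457(b) deferral: $4,783.58 × 0.045 = $215.26
Pre-tax total = $166.94 + $215.26 = $382.20
Taxable wages = $4,783.58 − $382.20 = $4,401.38
State income tax: $4,401.38 × 0.04 = $176.06
Federal withholding: $4,401.38 × 0.28 = $1,232.39
Social Security (OASDI): $4,783.58 × 0.07 = $334.85
State unemployment insurance (employee share): $4,783.58 × 0.001 = $4.78
State disability insurance: $4,783.58 × 0.01 = $47.84
Employee stock purchase plan: $107.09
(Employer's $380.27 toward employee stock purchase plan is not withheld from the employee.)
Total deductions = $166.94 + $215.26 + $176.06 + $1,232.39 + $334.85 + $4.78 + $47.84 + $107.09 = $2,285.21
Net pay = $4,783.58 − $2,285.21 = $2,498.37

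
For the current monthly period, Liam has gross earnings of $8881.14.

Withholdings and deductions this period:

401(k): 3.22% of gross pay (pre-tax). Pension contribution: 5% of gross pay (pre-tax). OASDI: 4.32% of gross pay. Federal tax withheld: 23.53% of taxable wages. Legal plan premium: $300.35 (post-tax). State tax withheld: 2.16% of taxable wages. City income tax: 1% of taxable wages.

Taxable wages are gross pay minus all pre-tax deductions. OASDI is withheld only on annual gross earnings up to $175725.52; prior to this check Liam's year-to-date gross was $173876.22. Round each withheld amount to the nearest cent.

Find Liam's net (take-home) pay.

$5595.34

Pension contribution: $8881.14 × 0.05 = $444.06
401(k): $8881.14 × 0.0322 = $285.97
Pre-tax total = $444.06 + $285.97 = $730.03
Taxable wages = $8881.14 − $730.03 = $8151.11
City income tax: $8151.11 × 0.01 = $81.51
Federal tax withheld: $8151.11 × 0.2353 = $1917.96
State tax withheld: $8151.11 × 0.0216 = $176.06
OASDI: only $175725.52 − $173876.22 = $1849.30 of this check is subject → $1849.30 × 0.0432 = $79.89
Legal plan premium: $300.35
Total deductions = $444.06 + $285.97 + $81.51 + $1917.96 + $176.06 + $79.89 + $300.35 = $3285.80
Net pay = $8881.14 − $3285.80 = $5595.34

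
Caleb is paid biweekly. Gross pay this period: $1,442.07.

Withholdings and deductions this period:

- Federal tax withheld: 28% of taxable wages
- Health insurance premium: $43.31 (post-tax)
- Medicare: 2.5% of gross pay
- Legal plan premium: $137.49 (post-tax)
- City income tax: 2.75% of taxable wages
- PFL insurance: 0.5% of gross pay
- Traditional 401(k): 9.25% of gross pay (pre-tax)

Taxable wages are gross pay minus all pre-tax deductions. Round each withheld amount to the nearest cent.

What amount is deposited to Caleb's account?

$682.20

Traditional 401(k): $1,442.07 × 0.0925 = $133.39
Taxable wages = $1,442.07 − $133.39 = $1,308.68
Federal tax withheld: $1,308.68 × 0.28 = $366.43
City income tax: $1,308.68 × 0.0275 = $35.99
Medicare: $1,442.07 × 0.025 = $36.05
PFL insurance: $1,442.07 × 0.005 = $7.21
Legal plan premium: $137.49
Health insurance premium: $43.31
Total deductions = $133.39 + $366.43 + $35.99 + $36.05 + $7.21 + $137.49 + $43.31 = $759.87
Net pay = $1,442.07 − $759.87 = $682.20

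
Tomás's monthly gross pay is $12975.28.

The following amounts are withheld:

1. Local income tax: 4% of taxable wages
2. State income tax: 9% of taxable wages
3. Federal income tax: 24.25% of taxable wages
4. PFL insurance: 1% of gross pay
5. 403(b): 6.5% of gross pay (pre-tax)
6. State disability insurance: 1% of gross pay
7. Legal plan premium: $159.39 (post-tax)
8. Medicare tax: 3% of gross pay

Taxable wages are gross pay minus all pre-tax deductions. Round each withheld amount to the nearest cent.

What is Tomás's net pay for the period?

403(b): $12975.28 × 0.065 = $843.39
Taxable wages = $12975.28 − $843.39 = $12131.89
State income tax: $12131.89 × 0.09 = $1091.87
Local income tax: $12131.89 × 0.04 = $485.28
Federal income tax: $12131.89 × 0.2425 = $2941.98
PFL insurance: $12975.28 × 0.01 = $129.75
State disability insurance: $12975.28 × 0.01 = $129.75
Medicare tax: $12975.28 × 0.03 = $389.26
Legal plan premium: $159.39
Total deductions = $843.39 + $1091.87 + $485.28 + $2941.98 + $129.75 + $129.75 + $389.26 + $159.39 = $6170.67
Net pay = $12975.28 − $6170.67 = $6804.61

$6804.61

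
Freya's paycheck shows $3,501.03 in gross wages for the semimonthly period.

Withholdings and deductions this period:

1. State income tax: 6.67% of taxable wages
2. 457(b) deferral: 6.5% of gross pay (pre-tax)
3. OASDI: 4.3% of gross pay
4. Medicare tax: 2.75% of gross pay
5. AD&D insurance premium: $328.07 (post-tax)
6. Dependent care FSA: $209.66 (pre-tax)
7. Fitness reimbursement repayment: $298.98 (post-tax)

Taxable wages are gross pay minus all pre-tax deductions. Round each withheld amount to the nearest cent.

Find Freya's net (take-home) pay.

$1,985.57

Dependent care FSA: $209.66
457(b) deferral: $3,501.03 × 0.065 = $227.57
Pre-tax total = $209.66 + $227.57 = $437.23
Taxable wages = $3,501.03 − $437.23 = $3,063.80
State income tax: $3,063.80 × 0.0667 = $204.36
Medicare tax: $3,501.03 × 0.0275 = $96.28
OASDI: $3,501.03 × 0.043 = $150.54
AD&D insurance premium: $328.07
Fitness reimbursement repayment: $298.98
Total deductions = $209.66 + $227.57 + $204.36 + $96.28 + $150.54 + $328.07 + $298.98 = $1,515.46
Net pay = $3,501.03 − $1,515.46 = $1,985.57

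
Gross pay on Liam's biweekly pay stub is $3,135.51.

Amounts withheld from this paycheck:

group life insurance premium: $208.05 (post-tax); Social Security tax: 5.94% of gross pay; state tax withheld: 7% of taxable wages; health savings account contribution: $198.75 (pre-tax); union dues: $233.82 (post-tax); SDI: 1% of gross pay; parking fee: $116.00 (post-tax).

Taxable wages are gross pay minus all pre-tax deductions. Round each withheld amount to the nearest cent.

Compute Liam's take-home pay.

$1,955.71

Health savings account contribution: $198.75
Taxable wages = $3,135.51 − $198.75 = $2,936.76
State tax withheld: $2,936.76 × 0.07 = $205.57
Social Security tax: $3,135.51 × 0.0594 = $186.25
SDI: $3,135.51 × 0.01 = $31.36
Union dues: $233.82
Group life insurance premium: $208.05
Parking fee: $116.00
Total deductions = $198.75 + $205.57 + $186.25 + $31.36 + $233.82 + $208.05 + $116.00 = $1,179.80
Net pay = $3,135.51 − $1,179.80 = $1,955.71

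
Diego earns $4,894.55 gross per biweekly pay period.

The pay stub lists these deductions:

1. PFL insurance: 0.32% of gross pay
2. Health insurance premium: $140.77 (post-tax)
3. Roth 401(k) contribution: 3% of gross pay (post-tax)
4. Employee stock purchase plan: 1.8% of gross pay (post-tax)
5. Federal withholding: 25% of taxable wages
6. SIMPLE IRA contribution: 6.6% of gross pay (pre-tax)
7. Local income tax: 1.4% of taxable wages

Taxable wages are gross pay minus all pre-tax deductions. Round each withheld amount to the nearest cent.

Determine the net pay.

SIMPLE IRA contribution: $4,894.55 × 0.066 = $323.04
Taxable wages = $4,894.55 − $323.04 = $4,571.51
Federal withholding: $4,571.51 × 0.25 = $1,142.88
Local income tax: $4,571.51 × 0.014 = $64.00
PFL insurance: $4,894.55 × 0.0032 = $15.66
Roth 401(k) contribution: $4,894.55 × 0.03 = $146.84
Health insurance premium: $140.77
Employee stock purchase plan: $4,894.55 × 0.018 = $88.10
Total deductions = $323.04 + $1,142.88 + $64.00 + $15.66 + $146.84 + $140.77 + $88.10 = $1,921.29
Net pay = $4,894.55 − $1,921.29 = $2,973.26

$2,973.26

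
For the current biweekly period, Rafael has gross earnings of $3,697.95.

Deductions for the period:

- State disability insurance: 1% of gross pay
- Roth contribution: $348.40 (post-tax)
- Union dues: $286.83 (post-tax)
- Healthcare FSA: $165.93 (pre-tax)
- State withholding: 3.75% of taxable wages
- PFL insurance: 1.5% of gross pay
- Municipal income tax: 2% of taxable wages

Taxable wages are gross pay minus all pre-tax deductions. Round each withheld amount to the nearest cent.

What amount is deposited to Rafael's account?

Healthcare FSA: $165.93
Taxable wages = $3,697.95 − $165.93 = $3,532.02
Municipal income tax: $3,532.02 × 0.02 = $70.64
State withholding: $3,532.02 × 0.0375 = $132.45
State disability insurance: $3,697.95 × 0.01 = $36.98
PFL insurance: $3,697.95 × 0.015 = $55.47
Union dues: $286.83
Roth contribution: $348.40
Total deductions = $165.93 + $70.64 + $132.45 + $36.98 + $55.47 + $286.83 + $348.40 = $1,096.70
Net pay = $3,697.95 − $1,096.70 = $2,601.25

$2,601.25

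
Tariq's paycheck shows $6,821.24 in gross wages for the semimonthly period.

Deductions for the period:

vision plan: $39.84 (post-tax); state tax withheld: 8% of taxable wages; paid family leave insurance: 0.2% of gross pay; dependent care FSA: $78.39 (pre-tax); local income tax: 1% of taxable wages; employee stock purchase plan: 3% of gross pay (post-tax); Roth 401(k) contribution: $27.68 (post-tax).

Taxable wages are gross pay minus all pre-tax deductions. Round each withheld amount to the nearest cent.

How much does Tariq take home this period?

$5,850.19

Dependent care FSA: $78.39
Taxable wages = $6,821.24 − $78.39 = $6,742.85
Local income tax: $6,742.85 × 0.01 = $67.43
State tax withheld: $6,742.85 × 0.08 = $539.43
Paid family leave insurance: $6,821.24 × 0.002 = $13.64
Vision plan: $39.84
Roth 401(k) contribution: $27.68
Employee stock purchase plan: $6,821.24 × 0.03 = $204.64
Total deductions = $78.39 + $67.43 + $539.43 + $13.64 + $39.84 + $27.68 + $204.64 = $971.05
Net pay = $6,821.24 − $971.05 = $5,850.19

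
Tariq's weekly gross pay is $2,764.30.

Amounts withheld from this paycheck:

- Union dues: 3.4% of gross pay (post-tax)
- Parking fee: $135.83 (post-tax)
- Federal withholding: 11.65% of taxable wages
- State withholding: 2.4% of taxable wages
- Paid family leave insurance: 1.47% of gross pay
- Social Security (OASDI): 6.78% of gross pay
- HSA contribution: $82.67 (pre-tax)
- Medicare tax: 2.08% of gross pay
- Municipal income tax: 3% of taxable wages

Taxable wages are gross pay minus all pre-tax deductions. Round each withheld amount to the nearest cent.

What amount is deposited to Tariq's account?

$1,709.03

HSA contribution: $82.67
Taxable wages = $2,764.30 − $82.67 = $2,681.63
State withholding: $2,681.63 × 0.024 = $64.36
Federal withholding: $2,681.63 × 0.1165 = $312.41
Municipal income tax: $2,681.63 × 0.03 = $80.45
Medicare tax: $2,764.30 × 0.0208 = $57.50
Paid family leave insurance: $2,764.30 × 0.0147 = $40.64
Social Security (OASDI): $2,764.30 × 0.0678 = $187.42
Union dues: $2,764.30 × 0.034 = $93.99
Parking fee: $135.83
Total deductions = $82.67 + $64.36 + $312.41 + $80.45 + $57.50 + $40.64 + $187.42 + $93.99 + $135.83 = $1,055.27
Net pay = $2,764.30 − $1,055.27 = $1,709.03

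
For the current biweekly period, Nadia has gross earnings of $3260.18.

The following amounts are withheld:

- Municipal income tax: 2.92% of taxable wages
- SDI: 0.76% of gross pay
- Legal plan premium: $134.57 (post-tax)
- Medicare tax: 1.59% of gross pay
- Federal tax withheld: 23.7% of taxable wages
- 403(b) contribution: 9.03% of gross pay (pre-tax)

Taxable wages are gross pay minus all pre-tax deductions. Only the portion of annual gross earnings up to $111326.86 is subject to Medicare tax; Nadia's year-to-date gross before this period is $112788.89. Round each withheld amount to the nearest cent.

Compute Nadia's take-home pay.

403(b) contribution: $3260.18 × 0.0903 = $294.39
Taxable wages = $3260.18 − $294.39 = $2965.79
Municipal income tax: $2965.79 × 0.0292 = $86.60
Federal tax withheld: $2965.79 × 0.237 = $702.89
Medicare tax: annual cap $111326.86 already reached (YTD $112788.89), so $0.00
SDI: $3260.18 × 0.0076 = $24.78
Legal plan premium: $134.57
Total deductions = $294.39 + $86.60 + $702.89 + $0.00 + $24.78 + $134.57 = $1243.23
Net pay = $3260.18 − $1243.23 = $2016.95

$2016.95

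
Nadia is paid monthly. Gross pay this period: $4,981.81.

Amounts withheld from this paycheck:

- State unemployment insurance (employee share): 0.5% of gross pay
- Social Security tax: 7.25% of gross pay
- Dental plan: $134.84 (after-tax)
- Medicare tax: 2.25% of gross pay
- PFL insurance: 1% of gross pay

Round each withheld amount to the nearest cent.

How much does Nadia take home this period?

$4,298.97

PFL insurance: $4,981.81 × 0.01 = $49.82
Social Security tax: $4,981.81 × 0.0725 = $361.18
Medicare tax: $4,981.81 × 0.0225 = $112.09
State unemployment insurance (employee share): $4,981.81 × 0.005 = $24.91
Dental plan: $134.84
Total deductions = $49.82 + $361.18 + $112.09 + $24.91 + $134.84 = $682.84
Net pay = $4,981.81 − $682.84 = $4,298.97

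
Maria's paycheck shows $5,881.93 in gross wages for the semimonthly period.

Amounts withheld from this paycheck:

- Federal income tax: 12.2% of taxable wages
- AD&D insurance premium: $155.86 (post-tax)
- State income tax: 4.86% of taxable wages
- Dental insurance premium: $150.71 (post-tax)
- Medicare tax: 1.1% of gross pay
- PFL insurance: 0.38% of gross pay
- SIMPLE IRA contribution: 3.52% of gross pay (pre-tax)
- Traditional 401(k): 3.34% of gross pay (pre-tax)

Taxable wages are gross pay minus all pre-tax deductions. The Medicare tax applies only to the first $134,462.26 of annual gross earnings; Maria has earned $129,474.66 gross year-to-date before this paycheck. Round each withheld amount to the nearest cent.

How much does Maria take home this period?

$4,160.03

SIMPLE IRA contribution: $5,881.93 × 0.0352 = $207.04
Traditional 401(k): $5,881.93 × 0.0334 = $196.46
Pre-tax total = $207.04 + $196.46 = $403.50
Taxable wages = $5,881.93 − $403.50 = $5,478.43
State income tax: $5,478.43 × 0.0486 = $266.25
Federal income tax: $5,478.43 × 0.122 = $668.37
Medicare tax: only $134,462.26 − $129,474.66 = $4,987.60 of this check is subject → $4,987.60 × 0.011 = $54.86
PFL insurance: $5,881.93 × 0.0038 = $22.35
Dental insurance premium: $150.71
AD&D insurance premium: $155.86
Total deductions = $207.04 + $196.46 + $266.25 + $668.37 + $54.86 + $22.35 + $150.71 + $155.86 = $1,721.90
Net pay = $5,881.93 − $1,721.90 = $4,160.03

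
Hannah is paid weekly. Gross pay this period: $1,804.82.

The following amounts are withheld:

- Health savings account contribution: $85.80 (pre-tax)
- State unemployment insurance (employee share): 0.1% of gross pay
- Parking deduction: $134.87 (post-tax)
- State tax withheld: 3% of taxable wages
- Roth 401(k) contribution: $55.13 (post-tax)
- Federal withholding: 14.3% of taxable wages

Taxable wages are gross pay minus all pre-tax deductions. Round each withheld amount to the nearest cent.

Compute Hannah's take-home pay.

Health savings account contribution: $85.80
Taxable wages = $1,804.82 − $85.80 = $1,719.02
Federal withholding: $1,719.02 × 0.143 = $245.82
State tax withheld: $1,719.02 × 0.03 = $51.57
State unemployment insurance (employee share): $1,804.82 × 0.001 = $1.80
Parking deduction: $134.87
Roth 401(k) contribution: $55.13
Total deductions = $85.80 + $245.82 + $51.57 + $1.80 + $134.87 + $55.13 = $574.99
Net pay = $1,804.82 − $574.99 = $1,229.83

$1,229.83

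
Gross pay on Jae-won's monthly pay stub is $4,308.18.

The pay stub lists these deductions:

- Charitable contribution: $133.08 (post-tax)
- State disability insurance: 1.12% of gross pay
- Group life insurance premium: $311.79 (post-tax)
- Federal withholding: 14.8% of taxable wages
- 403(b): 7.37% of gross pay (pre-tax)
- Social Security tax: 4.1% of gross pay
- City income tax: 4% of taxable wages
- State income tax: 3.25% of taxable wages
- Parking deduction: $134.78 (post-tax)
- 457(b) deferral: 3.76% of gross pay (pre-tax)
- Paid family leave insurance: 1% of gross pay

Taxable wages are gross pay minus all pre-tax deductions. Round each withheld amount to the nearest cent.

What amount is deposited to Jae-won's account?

$2,136.84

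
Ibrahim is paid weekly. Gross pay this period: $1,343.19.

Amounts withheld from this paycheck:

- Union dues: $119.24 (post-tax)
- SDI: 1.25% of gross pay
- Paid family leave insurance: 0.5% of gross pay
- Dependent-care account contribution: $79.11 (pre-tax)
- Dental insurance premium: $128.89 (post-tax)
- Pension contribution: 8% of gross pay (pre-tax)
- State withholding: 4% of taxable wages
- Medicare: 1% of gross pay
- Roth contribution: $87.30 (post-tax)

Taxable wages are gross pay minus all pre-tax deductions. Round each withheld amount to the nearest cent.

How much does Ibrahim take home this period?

Pension contribution: $1,343.19 × 0.08 = $107.46
Dependent-care account contribution: $79.11
Pre-tax total = $107.46 + $79.11 = $186.57
Taxable wages = $1,343.19 − $186.57 = $1,156.62
State withholding: $1,156.62 × 0.04 = $46.26
Paid family leave insurance: $1,343.19 × 0.005 = $6.72
Medicare: $1,343.19 × 0.01 = $13.43
SDI: $1,343.19 × 0.0125 = $16.79
Roth contribution: $87.30
Dental insurance premium: $128.89
Union dues: $119.24
Total deductions = $107.46 + $79.11 + $46.26 + $6.72 + $13.43 + $16.79 + $87.30 + $128.89 + $119.24 = $605.20
Net pay = $1,343.19 − $605.20 = $737.99

$737.99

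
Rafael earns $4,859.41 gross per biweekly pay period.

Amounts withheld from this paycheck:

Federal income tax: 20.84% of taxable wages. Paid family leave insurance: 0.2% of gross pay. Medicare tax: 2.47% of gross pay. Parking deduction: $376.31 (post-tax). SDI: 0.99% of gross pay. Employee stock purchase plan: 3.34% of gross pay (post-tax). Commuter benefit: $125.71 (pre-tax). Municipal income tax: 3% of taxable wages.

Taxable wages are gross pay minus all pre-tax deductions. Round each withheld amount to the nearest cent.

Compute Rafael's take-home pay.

Commuter benefit: $125.71
Taxable wages = $4,859.41 − $125.71 = $4,733.70
Federal income tax: $4,733.70 × 0.2084 = $986.50
Municipal income tax: $4,733.70 × 0.03 = $142.01
Paid family leave insurance: $4,859.41 × 0.002 = $9.72
SDI: $4,859.41 × 0.0099 = $48.11
Medicare tax: $4,859.41 × 0.0247 = $120.03
Parking deduction: $376.31
Employee stock purchase plan: $4,859.41 × 0.0334 = $162.30
Total deductions = $125.71 + $986.50 + $142.01 + $9.72 + $48.11 + $120.03 + $376.31 + $162.30 = $1,970.69
Net pay = $4,859.41 − $1,970.69 = $2,888.72

$2,888.72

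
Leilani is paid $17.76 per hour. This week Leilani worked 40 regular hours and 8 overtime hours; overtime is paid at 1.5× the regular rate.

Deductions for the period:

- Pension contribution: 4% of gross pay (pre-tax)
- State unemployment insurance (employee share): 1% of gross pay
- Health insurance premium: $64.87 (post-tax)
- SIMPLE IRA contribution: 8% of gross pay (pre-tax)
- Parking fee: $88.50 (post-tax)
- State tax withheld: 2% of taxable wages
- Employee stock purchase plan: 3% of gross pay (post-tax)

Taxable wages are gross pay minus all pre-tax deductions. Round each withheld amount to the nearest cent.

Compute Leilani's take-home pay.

$606.13

Regular pay: 40 × $17.76 = $710.40
Overtime pay: 8 × $17.76 × 1.5 = $213.12
Gross pay = $710.40 + $213.12 = $923.52
Pension contribution: $923.52 × 0.04 = $36.94
SIMPLE IRA contribution: $923.52 × 0.08 = $73.88
Pre-tax total = $36.94 + $73.88 = $110.82
Taxable wages = $923.52 − $110.82 = $812.70
State tax withheld: $812.70 × 0.02 = $16.25
State unemployment insurance (employee share): $923.52 × 0.01 = $9.24
Health insurance premium: $64.87
Parking fee: $88.50
Employee stock purchase plan: $923.52 × 0.03 = $27.71
Total deductions = $36.94 + $73.88 + $16.25 + $9.24 + $64.87 + $88.50 + $27.71 = $317.39
Net pay = $923.52 − $317.39 = $606.13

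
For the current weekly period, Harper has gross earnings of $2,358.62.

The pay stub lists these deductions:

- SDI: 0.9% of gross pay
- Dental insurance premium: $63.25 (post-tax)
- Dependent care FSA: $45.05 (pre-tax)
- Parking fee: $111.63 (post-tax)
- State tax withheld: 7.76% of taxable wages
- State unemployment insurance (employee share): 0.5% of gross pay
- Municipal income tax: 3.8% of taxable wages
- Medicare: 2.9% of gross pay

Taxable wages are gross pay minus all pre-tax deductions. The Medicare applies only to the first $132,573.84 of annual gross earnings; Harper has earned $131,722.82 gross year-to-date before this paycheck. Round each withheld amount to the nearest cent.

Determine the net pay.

Dependent care FSA: $45.05
Taxable wages = $2,358.62 − $45.05 = $2,313.57
Municipal income tax: $2,313.57 × 0.038 = $87.92
State tax withheld: $2,313.57 × 0.0776 = $179.53
State unemployment insurance (employee share): $2,358.62 × 0.005 = $11.79
SDI: $2,358.62 × 0.009 = $21.23
Medicare: only $132,573.84 − $131,722.82 = $851.02 of this check is subject → $851.02 × 0.029 = $24.68
Parking fee: $111.63
Dental insurance premium: $63.25
Total deductions = $45.05 + $87.92 + $179.53 + $11.79 + $21.23 + $24.68 + $111.63 + $63.25 = $545.08
Net pay = $2,358.62 − $545.08 = $1,813.54

$1,813.54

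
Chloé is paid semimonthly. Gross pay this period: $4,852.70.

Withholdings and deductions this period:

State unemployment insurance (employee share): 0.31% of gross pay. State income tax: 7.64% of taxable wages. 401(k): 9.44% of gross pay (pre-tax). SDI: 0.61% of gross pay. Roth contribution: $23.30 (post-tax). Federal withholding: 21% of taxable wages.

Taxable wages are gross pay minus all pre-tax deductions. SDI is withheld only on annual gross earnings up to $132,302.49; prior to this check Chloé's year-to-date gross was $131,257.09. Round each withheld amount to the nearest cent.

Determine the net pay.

$3,091.27

401(k): $4,852.70 × 0.0944 = $458.09
Taxable wages = $4,852.70 − $458.09 = $4,394.61
Federal withholding: $4,394.61 × 0.21 = $922.87
State income tax: $4,394.61 × 0.0764 = $335.75
State unemployment insurance (employee share): $4,852.70 × 0.0031 = $15.04
SDI: only $132,302.49 − $131,257.09 = $1,045.40 of this check is subject → $1,045.40 × 0.0061 = $6.38
Roth contribution: $23.30
Total deductions = $458.09 + $922.87 + $335.75 + $15.04 + $6.38 + $23.30 = $1,761.43
Net pay = $4,852.70 − $1,761.43 = $3,091.27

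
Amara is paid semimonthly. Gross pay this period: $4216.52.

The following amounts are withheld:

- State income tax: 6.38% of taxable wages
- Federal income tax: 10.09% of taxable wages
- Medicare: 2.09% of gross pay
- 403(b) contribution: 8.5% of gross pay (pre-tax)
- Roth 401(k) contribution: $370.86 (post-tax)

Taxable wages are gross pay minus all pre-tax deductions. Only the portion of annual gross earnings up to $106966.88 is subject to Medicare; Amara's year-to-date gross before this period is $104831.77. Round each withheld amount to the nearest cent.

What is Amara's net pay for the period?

$2807.21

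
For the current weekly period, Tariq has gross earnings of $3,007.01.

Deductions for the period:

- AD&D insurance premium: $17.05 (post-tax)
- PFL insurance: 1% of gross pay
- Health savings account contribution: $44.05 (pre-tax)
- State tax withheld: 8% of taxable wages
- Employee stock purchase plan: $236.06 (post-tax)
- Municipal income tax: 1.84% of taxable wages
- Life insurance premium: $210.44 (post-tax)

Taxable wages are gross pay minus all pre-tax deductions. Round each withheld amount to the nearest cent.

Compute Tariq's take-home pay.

Health savings account contribution: $44.05
Taxable wages = $3,007.01 − $44.05 = $2,962.96
State tax withheld: $2,962.96 × 0.08 = $237.04
Municipal income tax: $2,962.96 × 0.0184 = $54.52
PFL insurance: $3,007.01 × 0.01 = $30.07
Life insurance premium: $210.44
Employee stock purchase plan: $236.06
AD&D insurance premium: $17.05
Total deductions = $44.05 + $237.04 + $54.52 + $30.07 + $210.44 + $236.06 + $17.05 = $829.23
Net pay = $3,007.01 − $829.23 = $2,177.78

$2,177.78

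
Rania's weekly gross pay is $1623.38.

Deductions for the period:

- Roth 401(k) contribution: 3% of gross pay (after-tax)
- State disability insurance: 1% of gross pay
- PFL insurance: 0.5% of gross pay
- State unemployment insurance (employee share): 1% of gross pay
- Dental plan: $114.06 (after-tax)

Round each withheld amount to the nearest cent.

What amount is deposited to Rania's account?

$1420.04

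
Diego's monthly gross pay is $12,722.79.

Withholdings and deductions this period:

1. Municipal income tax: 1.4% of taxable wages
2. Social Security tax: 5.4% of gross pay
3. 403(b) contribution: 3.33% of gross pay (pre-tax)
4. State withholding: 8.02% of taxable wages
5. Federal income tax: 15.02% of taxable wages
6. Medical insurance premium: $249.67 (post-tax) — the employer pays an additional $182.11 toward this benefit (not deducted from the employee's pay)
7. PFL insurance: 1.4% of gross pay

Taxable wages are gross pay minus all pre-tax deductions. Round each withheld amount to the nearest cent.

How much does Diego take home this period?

$8,178.39

403(b) contribution: $12,722.79 × 0.0333 = $423.67
Taxable wages = $12,722.79 − $423.67 = $12,299.12
State withholding: $12,299.12 × 0.0802 = $986.39
Federal income tax: $12,299.12 × 0.1502 = $1,847.33
Municipal income tax: $12,299.12 × 0.014 = $172.19
PFL insurance: $12,722.79 × 0.014 = $178.12
Social Security tax: $12,722.79 × 0.054 = $687.03
Medical insurance premium: $249.67
(Employer's $182.11 toward medical insurance premium is not withheld from the employee.)
Total deductions = $423.67 + $986.39 + $1,847.33 + $172.19 + $178.12 + $687.03 + $249.67 = $4,544.40
Net pay = $12,722.79 − $4,544.40 = $8,178.39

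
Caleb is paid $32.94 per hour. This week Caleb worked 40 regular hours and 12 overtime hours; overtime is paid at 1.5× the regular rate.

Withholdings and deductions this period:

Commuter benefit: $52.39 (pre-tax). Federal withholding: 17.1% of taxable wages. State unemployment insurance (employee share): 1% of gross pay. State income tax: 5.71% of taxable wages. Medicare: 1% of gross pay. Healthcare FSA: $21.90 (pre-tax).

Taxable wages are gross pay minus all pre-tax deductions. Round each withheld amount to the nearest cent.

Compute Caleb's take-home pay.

Regular pay: 40 × $32.94 = $1,317.60
Overtime pay: 12 × $32.94 × 1.5 = $592.92
Gross pay = $1,317.60 + $592.92 = $1,910.52
Commuter benefit: $52.39
Healthcare FSA: $21.90
Pre-tax total = $52.39 + $21.90 = $74.29
Taxable wages = $1,910.52 − $74.29 = $1,836.23
Federal withholding: $1,836.23 × 0.171 = $314.00
State income tax: $1,836.23 × 0.0571 = $104.85
Medicare: $1,910.52 × 0.01 = $19.11
State unemployment insurance (employee share): $1,910.52 × 0.01 = $19.11
Total deductions = $52.39 + $21.90 + $314.00 + $104.85 + $19.11 + $19.11 = $531.36
Net pay = $1,910.52 − $531.36 = $1,379.16

$1,379.16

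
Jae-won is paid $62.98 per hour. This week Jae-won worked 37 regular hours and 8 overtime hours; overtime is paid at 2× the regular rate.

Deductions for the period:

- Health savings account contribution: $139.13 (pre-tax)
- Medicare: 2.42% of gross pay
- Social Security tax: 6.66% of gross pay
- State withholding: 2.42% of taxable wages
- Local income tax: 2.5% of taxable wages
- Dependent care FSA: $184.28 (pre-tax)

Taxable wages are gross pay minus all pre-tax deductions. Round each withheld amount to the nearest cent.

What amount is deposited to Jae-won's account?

$2,563.13

Regular pay: 37 × $62.98 = $2,330.26
Overtime pay: 8 × $62.98 × 2 = $1,007.68
Gross pay = $2,330.26 + $1,007.68 = $3,337.94
Health savings account contribution: $139.13
Dependent care FSA: $184.28
Pre-tax total = $139.13 + $184.28 = $323.41
Taxable wages = $3,337.94 − $323.41 = $3,014.53
Local income tax: $3,014.53 × 0.025 = $75.36
State withholding: $3,014.53 × 0.0242 = $72.95
Social Security tax: $3,337.94 × 0.0666 = $222.31
Medicare: $3,337.94 × 0.0242 = $80.78
Total deductions = $139.13 + $184.28 + $75.36 + $72.95 + $222.31 + $80.78 = $774.81
Net pay = $3,337.94 − $774.81 = $2,563.13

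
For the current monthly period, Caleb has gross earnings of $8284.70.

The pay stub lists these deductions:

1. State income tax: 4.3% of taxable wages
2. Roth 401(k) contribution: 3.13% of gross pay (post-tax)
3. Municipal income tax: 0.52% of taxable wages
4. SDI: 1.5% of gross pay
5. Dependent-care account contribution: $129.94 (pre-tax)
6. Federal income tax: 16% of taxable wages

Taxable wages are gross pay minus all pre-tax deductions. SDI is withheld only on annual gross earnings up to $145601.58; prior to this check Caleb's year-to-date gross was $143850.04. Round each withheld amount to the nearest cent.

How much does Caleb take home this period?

Dependent-care account contribution: $129.94
Taxable wages = $8284.70 − $129.94 = $8154.76
State income tax: $8154.76 × 0.043 = $350.65
Municipal income tax: $8154.76 × 0.0052 = $42.40
Federal income tax: $8154.76 × 0.16 = $1304.76
SDI: only $145601.58 − $143850.04 = $1751.54 of this check is subject → $1751.54 × 0.015 = $26.27
Roth 401(k) contribution: $8284.70 × 0.0313 = $259.31
Total deductions = $129.94 + $350.65 + $42.40 + $1304.76 + $26.27 + $259.31 = $2113.33
Net pay = $8284.70 − $2113.33 = $6171.37

$6171.37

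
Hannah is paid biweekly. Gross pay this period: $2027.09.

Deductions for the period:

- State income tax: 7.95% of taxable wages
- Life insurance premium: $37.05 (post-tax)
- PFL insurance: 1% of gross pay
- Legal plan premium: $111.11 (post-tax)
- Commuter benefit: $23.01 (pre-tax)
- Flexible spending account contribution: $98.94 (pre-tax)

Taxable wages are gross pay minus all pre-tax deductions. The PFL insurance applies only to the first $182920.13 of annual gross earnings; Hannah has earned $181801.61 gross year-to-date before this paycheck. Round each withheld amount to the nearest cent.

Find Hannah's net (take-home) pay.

Flexible spending account contribution: $98.94
Commuter benefit: $23.01
Pre-tax total = $98.94 + $23.01 = $121.95
Taxable wages = $2027.09 − $121.95 = $1905.14
State income tax: $1905.14 × 0.0795 = $151.46
PFL insurance: only $182920.13 − $181801.61 = $1118.52 of this check is subject → $1118.52 × 0.01 = $11.19
Legal plan premium: $111.11
Life insurance premium: $37.05
Total deductions = $98.94 + $23.01 + $151.46 + $11.19 + $111.11 + $37.05 = $432.76
Net pay = $2027.09 − $432.76 = $1594.33

$1594.33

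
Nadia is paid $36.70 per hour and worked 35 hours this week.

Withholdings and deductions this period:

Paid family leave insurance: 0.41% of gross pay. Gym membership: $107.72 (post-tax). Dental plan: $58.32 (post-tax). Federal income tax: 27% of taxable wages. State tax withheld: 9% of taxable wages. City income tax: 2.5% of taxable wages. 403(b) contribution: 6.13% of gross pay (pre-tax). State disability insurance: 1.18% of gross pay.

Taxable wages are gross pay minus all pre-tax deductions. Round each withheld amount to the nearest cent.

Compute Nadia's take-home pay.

Gross pay: 35 × $36.70 = $1284.50
403(b) contribution: $1284.50 × 0.0613 = $78.74
Taxable wages = $1284.50 − $78.74 = $1205.76
Federal income tax: $1205.76 × 0.27 = $325.56
City income tax: $1205.76 × 0.025 = $30.14
State tax withheld: $1205.76 × 0.09 = $108.52
State disability insurance: $1284.50 × 0.0118 = $15.16
Paid family leave insurance: $1284.50 × 0.0041 = $5.27
Dental plan: $58.32
Gym membership: $107.72
Total deductions = $78.74 + $325.56 + $30.14 + $108.52 + $15.16 + $5.27 + $58.32 + $107.72 = $729.43
Net pay = $1284.50 − $729.43 = $555.07

$555.07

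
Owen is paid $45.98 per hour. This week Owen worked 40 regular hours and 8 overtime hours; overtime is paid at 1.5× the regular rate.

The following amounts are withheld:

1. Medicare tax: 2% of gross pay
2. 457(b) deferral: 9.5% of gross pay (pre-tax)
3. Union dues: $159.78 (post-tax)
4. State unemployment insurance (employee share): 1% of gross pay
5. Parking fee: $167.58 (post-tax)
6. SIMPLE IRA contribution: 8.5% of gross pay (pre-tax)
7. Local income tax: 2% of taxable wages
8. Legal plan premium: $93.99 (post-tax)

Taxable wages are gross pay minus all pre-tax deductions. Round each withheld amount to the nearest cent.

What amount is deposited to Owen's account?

Regular pay: 40 × $45.98 = $1,839.20
Overtime pay: 8 × $45.98 × 1.5 = $551.76
Gross pay = $1,839.20 + $551.76 = $2,390.96
457(b) deferral: $2,390.96 × 0.095 = $227.14
SIMPLE IRA contribution: $2,390.96 × 0.085 = $203.23
Pre-tax total = $227.14 + $203.23 = $430.37
Taxable wages = $2,390.96 − $430.37 = $1,960.59
Local income tax: $1,960.59 × 0.02 = $39.21
Medicare tax: $2,390.96 × 0.02 = $47.82
State unemployment insurance (employee share): $2,390.96 × 0.01 = $23.91
Parking fee: $167.58
Union dues: $159.78
Legal plan premium: $93.99
Total deductions = $227.14 + $203.23 + $39.21 + $47.82 + $23.91 + $167.58 + $159.78 + $93.99 = $962.66
Net pay = $2,390.96 − $962.66 = $1,428.30

$1,428.30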